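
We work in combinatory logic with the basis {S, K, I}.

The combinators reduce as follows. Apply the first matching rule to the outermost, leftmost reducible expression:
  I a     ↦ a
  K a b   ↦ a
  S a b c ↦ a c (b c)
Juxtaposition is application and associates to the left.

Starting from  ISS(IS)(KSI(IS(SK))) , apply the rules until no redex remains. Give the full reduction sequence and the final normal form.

  start: ISS(IS)(KSI(IS(SK)))
  step 1: SS(IS)(KSI(IS(SK)))
  step 2: S(KSI(IS(SK)))(IS(KSI(IS(SK))))
  step 3: S(S(IS(SK)))(IS(KSI(IS(SK))))
  step 4: S(S(S(SK)))(IS(KSI(IS(SK))))
  step 5: S(S(S(SK)))(S(KSI(IS(SK))))
  step 6: S(S(S(SK)))(S(S(IS(SK))))
  step 7: S(S(S(SK)))(S(S(S(SK))))

Answer: normal form = S(S(S(SK)))(S(S(S(SK))))  (in 7 steps)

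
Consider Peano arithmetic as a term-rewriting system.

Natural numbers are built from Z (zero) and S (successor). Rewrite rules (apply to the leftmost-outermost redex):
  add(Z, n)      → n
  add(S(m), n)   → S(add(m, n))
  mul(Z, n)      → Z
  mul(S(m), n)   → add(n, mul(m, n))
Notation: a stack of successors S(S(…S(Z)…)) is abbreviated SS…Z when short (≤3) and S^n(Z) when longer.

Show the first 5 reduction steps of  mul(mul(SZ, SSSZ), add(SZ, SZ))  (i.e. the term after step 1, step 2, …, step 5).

Answer: after 5 steps: S(add(add(Z, SZ), mul(add(SSZ, mul(Z, SSSZ)), add(SZ, SZ))))

Working:
  start: mul(mul(SZ, SSSZ), add(SZ, SZ))
  [1] mul(add(SSSZ, mul(Z, SSSZ)), add(SZ, SZ))
  [2] mul(S(add(SSZ, mul(Z, SSSZ))), add(SZ, SZ))
  [3] add(add(SZ, SZ), mul(add(SSZ, mul(Z, SSSZ)), add(SZ, SZ)))
  [4] add(S(add(Z, SZ)), mul(add(SSZ, mul(Z, SSSZ)), add(SZ, SZ)))
  [5] S(add(add(Z, SZ), mul(add(SSZ, mul(Z, SSSZ)), add(SZ, SZ))))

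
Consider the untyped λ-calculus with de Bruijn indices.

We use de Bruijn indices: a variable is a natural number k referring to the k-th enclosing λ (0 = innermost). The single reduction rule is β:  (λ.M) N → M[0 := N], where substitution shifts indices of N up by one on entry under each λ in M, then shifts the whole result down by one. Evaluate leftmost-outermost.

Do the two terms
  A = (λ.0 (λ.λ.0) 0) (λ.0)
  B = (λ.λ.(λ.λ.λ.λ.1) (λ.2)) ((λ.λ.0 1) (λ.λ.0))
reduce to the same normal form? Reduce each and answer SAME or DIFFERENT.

Term A:
  start: (λ.0 (λ.λ.0) 0) (λ.0)
  step 1: (λ.0) (λ.λ.0) (λ.0)
  step 2: (λ.λ.0) (λ.0)
  step 3: λ.0

Term B:
  start: (λ.λ.(λ.λ.λ.λ.1) (λ.2)) ((λ.λ.0 1) (λ.λ.0))
  step 1: λ.(λ.λ.λ.λ.1) (λ.(λ.λ.0 1) (λ.λ.0))
  step 2: λ.λ.λ.λ.1

Answer: DIFFERENT — A ⇓ λ.0, B ⇓ λ.λ.λ.λ.1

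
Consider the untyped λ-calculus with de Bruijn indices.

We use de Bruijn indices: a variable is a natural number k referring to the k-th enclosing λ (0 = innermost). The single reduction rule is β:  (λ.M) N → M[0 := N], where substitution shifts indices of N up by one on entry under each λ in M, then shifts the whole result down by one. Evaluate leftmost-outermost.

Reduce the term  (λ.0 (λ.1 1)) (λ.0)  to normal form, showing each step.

  start: (λ.0 (λ.1 1)) (λ.0)
  →1  (λ.0) (λ.(λ.0) (λ.0))
  →2  λ.(λ.0) (λ.0)
  →3  λ.λ.0

Answer: normal form = λ.λ.0  (in 3 steps)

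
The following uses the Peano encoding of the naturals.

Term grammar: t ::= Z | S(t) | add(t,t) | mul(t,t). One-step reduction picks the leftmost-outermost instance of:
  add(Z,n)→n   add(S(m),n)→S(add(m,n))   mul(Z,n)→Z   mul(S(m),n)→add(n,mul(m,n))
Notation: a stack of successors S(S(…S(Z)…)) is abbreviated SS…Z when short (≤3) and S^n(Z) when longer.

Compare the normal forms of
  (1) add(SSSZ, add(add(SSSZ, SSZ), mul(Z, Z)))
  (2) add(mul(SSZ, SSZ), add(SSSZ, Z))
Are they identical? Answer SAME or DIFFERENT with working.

Term A:
  start: add(SSSZ, add(add(SSSZ, SSZ), mul(Z, Z)))
  step 1: S(add(SSZ, add(add(SSSZ, SSZ), mul(Z, Z))))
  step 2: S(S(add(SZ, add(add(SSSZ, SSZ), mul(Z, Z)))))
  step 3: S(S(S(add(Z, add(add(SSSZ, SSZ), mul(Z, Z))))))
  step 4: S(S(S(add(add(SSSZ, SSZ), mul(Z, Z)))))
  step 5: S(S(S(add(S(add(SSZ, SSZ)), mul(Z, Z)))))
  step 6: S(S(S(S(add(add(SSZ, SSZ), mul(Z, Z))))))
  step 7: S(S(S(S(add(S(add(SZ, SSZ)), mul(Z, Z))))))
  step 8: S(S(S(S(S(add(add(SZ, SSZ), mul(Z, Z)))))))
  step 9: S(S(S(S(S(add(S(add(Z, SSZ)), mul(Z, Z)))))))
  step 10: S(S(S(S(S(S(add(add(Z, SSZ), mul(Z, Z))))))))
  step 11: S(S(S(S(S(S(add(SSZ, mul(Z, Z))))))))
  step 12: S(S(S(S(S(S(S(add(SZ, mul(Z, Z)))))))))
  step 13: S(S(S(S(S(S(S(S(add(Z, mul(Z, Z))))))))))
  step 14: S(S(S(S(S(S(S(S(mul(Z, Z)))))))))
  step 15: S^8(Z)

Term B:
  start: add(mul(SSZ, SSZ), add(SSSZ, Z))
  step 1: add(add(SSZ, mul(SZ, SSZ)), add(SSSZ, Z))
  step 2: add(S(add(SZ, mul(SZ, SSZ))), add(SSSZ, Z))
  step 3: S(add(add(SZ, mul(SZ, SSZ)), add(SSSZ, Z)))
  step 4: S(add(S(add(Z, mul(SZ, SSZ))), add(SSSZ, Z)))
  step 5: S(S(add(add(Z, mul(SZ, SSZ)), add(SSSZ, Z))))
  step 6: S(S(add(mul(SZ, SSZ), add(SSSZ, Z))))
  step 7: S(S(add(add(SSZ, mul(Z, SSZ)), add(SSSZ, Z))))
  step 8: S(S(add(S(add(SZ, mul(Z, SSZ))), add(SSSZ, Z))))
  step 9: S(S(S(add(add(SZ, mul(Z, SSZ)), add(SSSZ, Z)))))
  step 10: S(S(S(add(S(add(Z, mul(Z, SSZ))), add(SSSZ, Z)))))
  step 11: S(S(S(S(add(add(Z, mul(Z, SSZ)), add(SSSZ, Z))))))
  step 12: S(S(S(S(add(mul(Z, SSZ), add(SSSZ, Z))))))
  step 13: S(S(S(S(add(Z, add(SSSZ, Z))))))
  step 14: S(S(S(S(add(SSSZ, Z)))))
  step 15: S(S(S(S(S(add(SSZ, Z))))))
  step 16: S(S(S(S(S(S(add(SZ, Z)))))))
  step 17: S(S(S(S(S(S(S(add(Z, Z))))))))
  step 18: S^7(Z)

Answer: DIFFERENT — A ⇓ S^8(Z), B ⇓ S^7(Z)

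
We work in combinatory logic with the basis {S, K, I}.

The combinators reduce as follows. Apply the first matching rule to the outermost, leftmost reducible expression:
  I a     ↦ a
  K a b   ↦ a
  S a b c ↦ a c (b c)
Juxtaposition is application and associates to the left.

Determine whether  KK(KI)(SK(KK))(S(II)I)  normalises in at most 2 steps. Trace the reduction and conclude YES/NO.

  start: KK(KI)(SK(KK))(S(II)I)
  →1  K(SK(KK))(S(II)I)
  →2  SK(KK)

Answer: YES — reaches normal form SK(KK) in 2 ≤ 2 steps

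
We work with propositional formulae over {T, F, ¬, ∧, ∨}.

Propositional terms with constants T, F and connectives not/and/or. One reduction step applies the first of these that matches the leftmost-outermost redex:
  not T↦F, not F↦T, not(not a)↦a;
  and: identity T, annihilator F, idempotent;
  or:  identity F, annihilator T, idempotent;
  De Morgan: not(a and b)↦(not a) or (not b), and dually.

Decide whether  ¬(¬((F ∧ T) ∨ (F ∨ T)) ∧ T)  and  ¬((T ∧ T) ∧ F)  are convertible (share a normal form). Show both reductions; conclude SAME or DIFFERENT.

Term A:
  start: ¬(¬((F ∧ T) ∨ (F ∨ T)) ∧ T)
  [1] ¬¬((F ∧ T) ∨ (F ∨ T)) ∨ ¬T
  [2] ((F ∧ T) ∨ (F ∨ T)) ∨ ¬T
  [3] (F ∨ (F ∨ T)) ∨ ¬T
  [4] (F ∨ T) ∨ ¬T
  [5] T ∨ ¬T
  [6] T

Term B:
  start: ¬((T ∧ T) ∧ F)
  [1] ¬(T ∧ T) ∨ ¬F
  [2] (¬T ∨ ¬T) ∨ ¬F
  [3] ¬T ∨ ¬F
  [4] F ∨ ¬F
  [5] ¬F
  [6] T

Answer: SAME — A ⇓ T, B ⇓ T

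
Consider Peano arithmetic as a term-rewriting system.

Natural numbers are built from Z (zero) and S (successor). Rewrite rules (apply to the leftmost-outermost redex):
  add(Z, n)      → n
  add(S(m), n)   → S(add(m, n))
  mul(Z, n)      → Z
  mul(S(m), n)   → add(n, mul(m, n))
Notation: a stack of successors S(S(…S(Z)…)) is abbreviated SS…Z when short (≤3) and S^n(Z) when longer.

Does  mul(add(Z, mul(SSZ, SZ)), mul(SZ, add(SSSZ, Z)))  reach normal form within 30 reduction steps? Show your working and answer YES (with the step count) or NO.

  start: mul(add(Z, mul(SSZ, SZ)), mul(SZ, add(SSSZ, Z)))
  →1  mul(mul(SSZ, SZ), mul(SZ, add(SSSZ, Z)))
  →2  mul(add(SZ, mul(SZ, SZ)), mul(SZ, add(SSSZ, Z)))
  →3  mul(S(add(Z, mul(SZ, SZ))), mul(SZ, add(SSSZ, Z)))
  →4  add(mul(SZ, add(SSSZ, Z)), mul(add(Z, mul(SZ, SZ)), mul(SZ, add(SSSZ, Z))))
  →5  add(add(add(SSSZ, Z), mul(Z, add(SSSZ, Z))), mul(add(Z, mul(SZ, SZ)), mul(SZ, add(SSSZ, Z))))
  →6  add(add(S(add(SSZ, Z)), mul(Z, add(SSSZ, Z))), mul(add(Z, mul(SZ, SZ)), mul(SZ, add(SSSZ, Z))))
  →7  add(S(add(add(SSZ, Z), mul(Z, add(SSSZ, Z)))), mul(add(Z, mul(SZ, SZ)), mul(SZ, add(SSSZ, Z))))
  →8  S(add(add(add(SSZ, Z), mul(Z, add(SSSZ, Z))), mul(add(Z, mul(SZ, SZ)), mul(SZ, add(SSSZ, Z)))))
  →9  S(add(add(S(add(SZ, Z)), mul(Z, add(SSSZ, Z))), mul(add(Z, mul(SZ, SZ)), mul(SZ, add(SSSZ, Z)))))
  →10  S(add(S(add(add(SZ, Z), mul(Z, add(SSSZ, Z)))), mul(add(Z, mul(SZ, SZ)), mul(SZ, add(SSSZ, Z)))))
  →11  S(S(add(add(add(SZ, Z), mul(Z, add(SSSZ, Z))), mul(add(Z, mul(SZ, SZ)), mul(SZ, add(SSSZ, Z))))))
  →12  S(S(add(add(S(add(Z, Z)), mul(Z, add(SSSZ, Z))), mul(add(Z, mul(SZ, SZ)), mul(SZ, add(SSSZ, Z))))))
  →13  S(S(add(S(add(add(Z, Z), mul(Z, add(SSSZ, Z)))), mul(add(Z, mul(SZ, SZ)), mul(SZ, add(SSSZ, Z))))))
  →14  S(S(S(add(add(add(Z, Z), mul(Z, add(SSSZ, Z))), mul(add(Z, mul(SZ, SZ)), mul(SZ, add(SSSZ, Z)))))))
  →15  S(S(S(add(add(Z, mul(Z, add(SSSZ, Z))), mul(add(Z, mul(SZ, SZ)), mul(SZ, add(SSSZ, Z)))))))
  →16  S(S(S(add(mul(Z, add(SSSZ, Z)), mul(add(Z, mul(SZ, SZ)), mul(SZ, add(SSSZ, Z)))))))
  →17  S(S(S(add(Z, mul(add(Z, mul(SZ, SZ)), mul(SZ, add(SSSZ, Z)))))))
  →18  S(S(S(mul(add(Z, mul(SZ, SZ)), mul(SZ, add(SSSZ, Z))))))
  →19  S(S(S(mul(mul(SZ, SZ), mul(SZ, add(SSSZ, Z))))))
  →20  S(S(S(mul(add(SZ, mul(Z, SZ)), mul(SZ, add(SSSZ, Z))))))
  →21  S(S(S(mul(S(add(Z, mul(Z, SZ))), mul(SZ, add(SSSZ, Z))))))
  →22  S(S(S(add(mul(SZ, add(SSSZ, Z)), mul(add(Z, mul(Z, SZ)), mul(SZ, add(SSSZ, Z)))))))
  →23  S(S(S(add(add(add(SSSZ, Z), mul(Z, add(SSSZ, Z))), mul(add(Z, mul(Z, SZ)), mul(SZ, add(SSSZ, Z)))))))
  →24  S(S(S(add(add(S(add(SSZ, Z)), mul(Z, add(SSSZ, Z))), mul(add(Z, mul(Z, SZ)), mul(SZ, add(SSSZ, Z)))))))
  →25  S(S(S(add(S(add(add(SSZ, Z), mul(Z, add(SSSZ, Z)))), mul(add(Z, mul(Z, SZ)), mul(SZ, add(SSSZ, Z)))))))
  →26  S(S(S(S(add(add(add(SSZ, Z), mul(Z, add(SSSZ, Z))), mul(add(Z, mul(Z, SZ)), mul(SZ, add(SSSZ, Z))))))))
  →27  S(S(S(S(add(add(S(add(SZ, Z)), mul(Z, add(SSSZ, Z))), mul(add(Z, mul(Z, SZ)), mul(SZ, add(SSSZ, Z))))))))
  →28  S(S(S(S(add(S(add(add(SZ, Z), mul(Z, add(SSSZ, Z)))), mul(add(Z, mul(Z, SZ)), mul(SZ, add(SSSZ, Z))))))))
  →29  S(S(S(S(S(add(add(add(SZ, Z), mul(Z, add(SSSZ, Z))), mul(add(Z, mul(Z, SZ)), mul(SZ, add(SSSZ, Z)))))))))
  →30  S(S(S(S(S(add(add(S(add(Z, Z)), mul(Z, add(SSSZ, Z))), mul(add(Z, mul(Z, SZ)), mul(SZ, add(SSSZ, Z)))))))))

Answer: NO — after 30 steps the term is S(S(S(S(S(add(add(S(add(Z, Z)), mul(Z, add(SSSZ, Z))), mul(add(Z, mul(Z, SZ)), mul(SZ, add(SSSZ, Z))))))))), not yet normal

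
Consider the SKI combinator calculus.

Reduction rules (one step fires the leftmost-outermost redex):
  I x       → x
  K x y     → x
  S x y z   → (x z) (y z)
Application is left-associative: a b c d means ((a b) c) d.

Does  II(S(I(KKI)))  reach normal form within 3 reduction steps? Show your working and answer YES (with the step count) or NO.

Answer: NO — after 3 steps the term is S(KKI), not yet normal

Derivation:
  start: II(S(I(KKI)))
  step 1: I(S(I(KKI)))
  step 2: S(I(KKI))
  step 3: S(KKI)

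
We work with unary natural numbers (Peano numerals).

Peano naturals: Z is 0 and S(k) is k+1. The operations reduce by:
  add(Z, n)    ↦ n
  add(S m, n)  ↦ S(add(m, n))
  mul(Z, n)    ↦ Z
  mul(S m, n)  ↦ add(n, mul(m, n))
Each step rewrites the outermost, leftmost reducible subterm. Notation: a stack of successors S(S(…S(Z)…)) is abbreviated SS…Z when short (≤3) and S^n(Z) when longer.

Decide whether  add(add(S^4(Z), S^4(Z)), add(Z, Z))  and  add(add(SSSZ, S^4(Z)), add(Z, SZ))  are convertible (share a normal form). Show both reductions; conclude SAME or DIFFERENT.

Term A:
  start: add(add(S^4(Z), S^4(Z)), add(Z, Z))
  →1  add(S(add(SSSZ, S^4(Z))), add(Z, Z))
  →2  S(add(add(SSSZ, S^4(Z)), add(Z, Z)))
  →3  S(add(S(add(SSZ, S^4(Z))), add(Z, Z)))
  →4  S(S(add(add(SSZ, S^4(Z)), add(Z, Z))))
  →5  S(S(add(S(add(SZ, S^4(Z))), add(Z, Z))))
  →6  S(S(S(add(add(SZ, S^4(Z)), add(Z, Z)))))
  →7  S(S(S(add(S(add(Z, S^4(Z))), add(Z, Z)))))
  →8  S(S(S(S(add(add(Z, S^4(Z)), add(Z, Z))))))
  →9  S(S(S(S(add(S^4(Z), add(Z, Z))))))
  →10  S(S(S(S(S(add(SSSZ, add(Z, Z)))))))
  →11  S(S(S(S(S(S(add(SSZ, add(Z, Z))))))))
  →12  S(S(S(S(S(S(S(add(SZ, add(Z, Z)))))))))
  →13  S(S(S(S(S(S(S(S(add(Z, add(Z, Z))))))))))
  →14  S(S(S(S(S(S(S(S(add(Z, Z)))))))))
  →15  S^8(Z)

Term B:
  start: add(add(SSSZ, S^4(Z)), add(Z, SZ))
  →1  add(S(add(SSZ, S^4(Z))), add(Z, SZ))
  →2  S(add(add(SSZ, S^4(Z)), add(Z, SZ)))
  →3  S(add(S(add(SZ, S^4(Z))), add(Z, SZ)))
  →4  S(S(add(add(SZ, S^4(Z)), add(Z, SZ))))
  →5  S(S(add(S(add(Z, S^4(Z))), add(Z, SZ))))
  →6  S(S(S(add(add(Z, S^4(Z)), add(Z, SZ)))))
  →7  S(S(S(add(S^4(Z), add(Z, SZ)))))
  →8  S(S(S(S(add(SSSZ, add(Z, SZ))))))
  →9  S(S(S(S(S(add(SSZ, add(Z, SZ)))))))
  →10  S(S(S(S(S(S(add(SZ, add(Z, SZ))))))))
  →11  S(S(S(S(S(S(S(add(Z, add(Z, SZ)))))))))
  →12  S(S(S(S(S(S(S(add(Z, SZ))))))))
  →13  S^8(Z)

Answer: SAME — A ⇓ S^8(Z), B ⇓ S^8(Z)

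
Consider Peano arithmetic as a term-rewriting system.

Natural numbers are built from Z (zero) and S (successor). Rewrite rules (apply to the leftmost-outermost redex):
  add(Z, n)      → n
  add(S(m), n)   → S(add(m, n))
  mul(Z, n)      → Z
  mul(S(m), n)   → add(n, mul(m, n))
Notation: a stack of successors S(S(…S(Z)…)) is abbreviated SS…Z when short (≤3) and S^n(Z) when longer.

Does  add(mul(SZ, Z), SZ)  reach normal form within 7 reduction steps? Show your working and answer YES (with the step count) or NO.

  start: add(mul(SZ, Z), SZ)
  [1] add(add(Z, mul(Z, Z)), SZ)
  [2] add(mul(Z, Z), SZ)
  [3] add(Z, SZ)
  [4] SZ

Answer: YES — reaches normal form SZ in 4 ≤ 7 steps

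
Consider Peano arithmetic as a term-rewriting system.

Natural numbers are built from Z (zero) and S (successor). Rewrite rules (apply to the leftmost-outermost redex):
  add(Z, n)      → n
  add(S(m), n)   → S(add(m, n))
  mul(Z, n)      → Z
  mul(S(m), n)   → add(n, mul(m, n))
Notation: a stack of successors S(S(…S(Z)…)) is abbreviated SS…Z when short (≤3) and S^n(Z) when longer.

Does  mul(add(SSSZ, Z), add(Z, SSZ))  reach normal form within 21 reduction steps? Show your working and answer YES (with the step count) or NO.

  start: mul(add(SSSZ, Z), add(Z, SSZ))
  [1] mul(S(add(SSZ, Z)), add(Z, SSZ))
  [2] add(add(Z, SSZ), mul(add(SSZ, Z), add(Z, SSZ)))
  [3] add(SSZ, mul(add(SSZ, Z), add(Z, SSZ)))
  [4] S(add(SZ, mul(add(SSZ, Z), add(Z, SSZ))))
  [5] S(S(add(Z, mul(add(SSZ, Z), add(Z, SSZ)))))
  [6] S(S(mul(add(SSZ, Z), add(Z, SSZ))))
  [7] S(S(mul(S(add(SZ, Z)), add(Z, SSZ))))
  [8] S(S(add(add(Z, SSZ), mul(add(SZ, Z), add(Z, SSZ)))))
  [9] S(S(add(SSZ, mul(add(SZ, Z), add(Z, SSZ)))))
  [10] S(S(S(add(SZ, mul(add(SZ, Z), add(Z, SSZ))))))
  [11] S(S(S(S(add(Z, mul(add(SZ, Z), add(Z, SSZ)))))))
  [12] S(S(S(S(mul(add(SZ, Z), add(Z, SSZ))))))
  [13] S(S(S(S(mul(S(add(Z, Z)), add(Z, SSZ))))))
  [14] S(S(S(S(add(add(Z, SSZ), mul(add(Z, Z), add(Z, SSZ)))))))
  [15] S(S(S(S(add(SSZ, mul(add(Z, Z), add(Z, SSZ)))))))
  [16] S(S(S(S(S(add(SZ, mul(add(Z, Z), add(Z, SSZ))))))))
  [17] S(S(S(S(S(S(add(Z, mul(add(Z, Z), add(Z, SSZ)))))))))
  [18] S(S(S(S(S(S(mul(add(Z, Z), add(Z, SSZ))))))))
  [19] S(S(S(S(S(S(mul(Z, add(Z, SSZ))))))))
  [20] S^6(Z)

Answer: YES — reaches normal form S^6(Z) in 20 ≤ 21 steps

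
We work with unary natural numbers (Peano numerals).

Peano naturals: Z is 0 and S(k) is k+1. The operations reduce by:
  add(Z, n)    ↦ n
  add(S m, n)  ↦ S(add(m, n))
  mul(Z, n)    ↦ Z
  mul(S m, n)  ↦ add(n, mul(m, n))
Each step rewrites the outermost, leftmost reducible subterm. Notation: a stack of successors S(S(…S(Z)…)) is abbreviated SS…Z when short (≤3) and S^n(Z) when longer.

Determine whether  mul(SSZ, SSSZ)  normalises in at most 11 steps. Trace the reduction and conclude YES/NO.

  start: mul(SSZ, SSSZ)
  step 1: add(SSSZ, mul(SZ, SSSZ))
  step 2: S(add(SSZ, mul(SZ, SSSZ)))
  step 3: S(S(add(SZ, mul(SZ, SSSZ))))
  step 4: S(S(S(add(Z, mul(SZ, SSSZ)))))
  step 5: S(S(S(mul(SZ, SSSZ))))
  step 6: S(S(S(add(SSSZ, mul(Z, SSSZ)))))
  step 7: S(S(S(S(add(SSZ, mul(Z, SSSZ))))))
  step 8: S(S(S(S(S(add(SZ, mul(Z, SSSZ)))))))
  step 9: S(S(S(S(S(S(add(Z, mul(Z, SSSZ))))))))
  step 10: S(S(S(S(S(S(mul(Z, SSSZ)))))))
  step 11: S^6(Z)

Answer: YES — reaches normal form S^6(Z) in 11 ≤ 11 steps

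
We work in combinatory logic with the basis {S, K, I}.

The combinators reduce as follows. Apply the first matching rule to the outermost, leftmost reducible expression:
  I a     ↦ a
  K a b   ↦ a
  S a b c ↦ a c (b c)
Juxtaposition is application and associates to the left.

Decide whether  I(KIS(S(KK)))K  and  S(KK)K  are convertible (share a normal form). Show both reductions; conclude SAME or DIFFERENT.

Answer: SAME — A ⇓ S(KK)K, B ⇓ S(KK)K

Reduction:
Term A:
  start: I(KIS(S(KK)))K
  →1  KIS(S(KK))K
  →2  I(S(KK))K
  →3  S(KK)K

Term B:
  start: S(KK)K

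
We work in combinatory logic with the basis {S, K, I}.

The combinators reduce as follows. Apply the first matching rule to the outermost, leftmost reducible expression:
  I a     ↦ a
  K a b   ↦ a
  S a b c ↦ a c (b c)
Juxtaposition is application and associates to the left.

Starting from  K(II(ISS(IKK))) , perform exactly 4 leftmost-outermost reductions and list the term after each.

  start: K(II(ISS(IKK)))
  step 1: K(I(ISS(IKK)))
  step 2: K(ISS(IKK))
  step 3: K(SS(IKK))
  step 4: K(SS(KK))

Answer: after 4 steps: K(SS(KK))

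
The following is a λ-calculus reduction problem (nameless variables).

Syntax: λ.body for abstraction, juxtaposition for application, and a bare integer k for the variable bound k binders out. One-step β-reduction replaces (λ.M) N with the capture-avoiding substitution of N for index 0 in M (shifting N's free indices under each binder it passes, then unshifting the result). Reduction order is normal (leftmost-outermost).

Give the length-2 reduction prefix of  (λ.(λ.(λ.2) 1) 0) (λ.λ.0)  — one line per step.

Answer: after 2 steps: (λ.λ.λ.0) (λ.λ.0)

Reduction:
  start: (λ.(λ.(λ.2) 1) 0) (λ.λ.0)
  [1] (λ.(λ.λ.λ.0) (λ.λ.0)) (λ.λ.0)
  [2] (λ.λ.λ.0) (λ.λ.0)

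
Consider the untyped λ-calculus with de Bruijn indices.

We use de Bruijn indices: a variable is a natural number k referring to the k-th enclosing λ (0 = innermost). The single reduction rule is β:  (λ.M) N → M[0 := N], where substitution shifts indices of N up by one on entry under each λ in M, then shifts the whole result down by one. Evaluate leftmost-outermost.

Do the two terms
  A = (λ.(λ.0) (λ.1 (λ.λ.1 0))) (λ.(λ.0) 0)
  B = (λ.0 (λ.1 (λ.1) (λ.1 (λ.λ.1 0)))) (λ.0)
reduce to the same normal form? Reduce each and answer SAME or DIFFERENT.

Answer: DIFFERENT — A ⇓ λ.λ.λ.1 0, B ⇓ λ.0

Working:
Term A:
  start: (λ.(λ.0) (λ.1 (λ.λ.1 0))) (λ.(λ.0) 0)
  [1] (λ.0) (λ.(λ.(λ.0) 0) (λ.λ.1 0))
  [2] λ.(λ.(λ.0) 0) (λ.λ.1 0)
  [3] λ.(λ.0) (λ.λ.1 0)
  [4] λ.λ.λ.1 0

Term B:
  start: (λ.0 (λ.1 (λ.1) (λ.1 (λ.λ.1 0)))) (λ.0)
  [1] (λ.0) (λ.(λ.0) (λ.1) (λ.1 (λ.λ.1 0)))
  [2] λ.(λ.0) (λ.1) (λ.1 (λ.λ.1 0))
  [3] λ.(λ.1) (λ.1 (λ.λ.1 0))
  [4] λ.0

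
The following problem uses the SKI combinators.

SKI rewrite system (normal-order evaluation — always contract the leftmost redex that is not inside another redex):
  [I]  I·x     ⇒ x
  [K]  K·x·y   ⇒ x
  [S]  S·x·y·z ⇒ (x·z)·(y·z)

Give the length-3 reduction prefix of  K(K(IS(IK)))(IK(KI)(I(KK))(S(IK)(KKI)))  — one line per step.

  start: K(K(IS(IK)))(IK(KI)(I(KK))(S(IK)(KKI)))
  →1  K(IS(IK))
  →2  K(S(IK))
  →3  K(SK)

Answer: after 3 steps: K(SK)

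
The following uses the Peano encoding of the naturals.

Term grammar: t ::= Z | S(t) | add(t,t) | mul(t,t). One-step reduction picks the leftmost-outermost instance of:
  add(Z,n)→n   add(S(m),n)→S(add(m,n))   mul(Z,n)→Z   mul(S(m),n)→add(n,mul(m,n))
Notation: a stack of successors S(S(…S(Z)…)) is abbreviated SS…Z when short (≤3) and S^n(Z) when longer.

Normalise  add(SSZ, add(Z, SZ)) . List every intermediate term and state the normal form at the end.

  start: add(SSZ, add(Z, SZ))
  →1  S(add(SZ, add(Z, SZ)))
  →2  S(S(add(Z, add(Z, SZ))))
  →3  S(S(add(Z, SZ)))
  →4  SSSZ

Answer: normal form = SSSZ  (in 4 steps)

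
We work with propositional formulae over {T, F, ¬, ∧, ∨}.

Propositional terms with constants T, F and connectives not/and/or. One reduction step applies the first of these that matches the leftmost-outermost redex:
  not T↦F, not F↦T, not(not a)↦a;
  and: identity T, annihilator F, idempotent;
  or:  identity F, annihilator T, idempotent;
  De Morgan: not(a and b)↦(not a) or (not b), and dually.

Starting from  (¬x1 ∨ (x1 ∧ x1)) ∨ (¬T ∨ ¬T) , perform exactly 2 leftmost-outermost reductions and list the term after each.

  start: (¬x1 ∨ (x1 ∧ x1)) ∨ (¬T ∨ ¬T)
  [1] (¬x1 ∨ x1) ∨ (¬T ∨ ¬T)
  [2] (¬x1 ∨ x1) ∨ ¬T

Answer: after 2 steps: (¬x1 ∨ x1) ∨ ¬T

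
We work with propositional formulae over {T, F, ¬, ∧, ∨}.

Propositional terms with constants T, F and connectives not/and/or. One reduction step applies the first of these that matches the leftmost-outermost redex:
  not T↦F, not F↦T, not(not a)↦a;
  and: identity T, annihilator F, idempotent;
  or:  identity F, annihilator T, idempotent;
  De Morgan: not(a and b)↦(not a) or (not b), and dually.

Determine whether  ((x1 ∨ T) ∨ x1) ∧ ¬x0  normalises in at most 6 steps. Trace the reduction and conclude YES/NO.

Answer: YES — reaches normal form ¬x0 in 3 ≤ 6 steps

Working:
  start: ((x1 ∨ T) ∨ x1) ∧ ¬x0
  →1  (T ∨ x1) ∧ ¬x0
  →2  T ∧ ¬x0
  →3  ¬x0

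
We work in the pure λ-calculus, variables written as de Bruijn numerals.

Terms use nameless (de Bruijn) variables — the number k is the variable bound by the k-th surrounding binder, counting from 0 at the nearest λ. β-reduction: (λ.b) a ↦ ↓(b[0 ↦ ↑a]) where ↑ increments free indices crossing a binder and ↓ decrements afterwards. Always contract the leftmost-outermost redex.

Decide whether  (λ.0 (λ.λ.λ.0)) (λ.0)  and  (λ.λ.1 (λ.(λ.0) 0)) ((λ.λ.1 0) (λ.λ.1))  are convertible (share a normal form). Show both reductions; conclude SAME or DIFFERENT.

Term A:
  start: (λ.0 (λ.λ.λ.0)) (λ.0)
  step 1: (λ.0) (λ.λ.λ.0)
  step 2: λ.λ.λ.0

Term B:
  start: (λ.λ.1 (λ.(λ.0) 0)) ((λ.λ.1 0) (λ.λ.1))
  step 1: λ.(λ.λ.1 0) (λ.λ.1) (λ.(λ.0) 0)
  step 2: λ.(λ.(λ.λ.1) 0) (λ.(λ.0) 0)
  step 3: λ.(λ.λ.1) (λ.(λ.0) 0)
  step 4: λ.λ.λ.(λ.0) 0
  step 5: λ.λ.λ.0

Answer: SAME — A ⇓ λ.λ.λ.0, B ⇓ λ.λ.λ.0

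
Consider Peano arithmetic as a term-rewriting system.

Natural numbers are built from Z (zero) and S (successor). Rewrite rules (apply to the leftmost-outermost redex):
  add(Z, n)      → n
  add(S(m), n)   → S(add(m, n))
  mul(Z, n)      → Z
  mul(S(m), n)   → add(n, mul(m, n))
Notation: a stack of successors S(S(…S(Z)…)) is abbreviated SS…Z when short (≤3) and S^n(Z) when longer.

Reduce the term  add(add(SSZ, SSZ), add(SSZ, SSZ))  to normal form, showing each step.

Answer: normal form = S^8(Z)  (in 11 steps)

Reduction:
  start: add(add(SSZ, SSZ), add(SSZ, SSZ))
  [1] add(S(add(SZ, SSZ)), add(SSZ, SSZ))
  [2] S(add(add(SZ, SSZ), add(SSZ, SSZ)))
  [3] S(add(S(add(Z, SSZ)), add(SSZ, SSZ)))
  [4] S(S(add(add(Z, SSZ), add(SSZ, SSZ))))
  [5] S(S(add(SSZ, add(SSZ, SSZ))))
  [6] S(S(S(add(SZ, add(SSZ, SSZ)))))
  [7] S(S(S(S(add(Z, add(SSZ, SSZ))))))
  [8] S(S(S(S(add(SSZ, SSZ)))))
  [9] S(S(S(S(S(add(SZ, SSZ))))))
  [10] S(S(S(S(S(S(add(Z, SSZ)))))))
  [11] S^8(Z)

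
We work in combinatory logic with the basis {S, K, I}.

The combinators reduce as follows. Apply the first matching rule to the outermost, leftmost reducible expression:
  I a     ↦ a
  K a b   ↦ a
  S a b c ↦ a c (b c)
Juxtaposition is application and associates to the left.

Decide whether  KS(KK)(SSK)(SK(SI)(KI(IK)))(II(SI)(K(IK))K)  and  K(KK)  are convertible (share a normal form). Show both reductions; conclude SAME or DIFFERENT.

Term A:
  start: KS(KK)(SSK)(SK(SI)(KI(IK)))(II(SI)(K(IK))K)
  step 1: S(SSK)(SK(SI)(KI(IK)))(II(SI)(K(IK))K)
  step 2: SSK(II(SI)(K(IK))K)(SK(SI)(KI(IK))(II(SI)(K(IK))K))
  step 3: S(II(SI)(K(IK))K)(K(II(SI)(K(IK))K))(SK(SI)(KI(IK))(II(SI)(K(IK))K))
  step 4: II(SI)(K(IK))K(SK(SI)(KI(IK))(II(SI)(K(IK))K))(K(II(SI)(K(IK))K)(SK(SI)(KI(IK))(II(SI)(K(IK))K)))
  step 5: I(SI)(K(IK))K(SK(SI)(KI(IK))(II(SI)(K(IK))K))(K(II(SI)(K(IK))K)(SK(SI)(KI(IK))(II(SI)(K(IK))K)))
  step 6: SI(K(IK))K(SK(SI)(KI(IK))(II(SI)(K(IK))K))(K(II(SI)(K(IK))K)(SK(SI)(KI(IK))(II(SI)(K(IK))K)))
  step 7: IK(K(IK)K)(SK(SI)(KI(IK))(II(SI)(K(IK))K))(K(II(SI)(K(IK))K)(SK(SI)(KI(IK))(II(SI)(K(IK))K)))
  step 8: K(K(IK)K)(SK(SI)(KI(IK))(II(SI)(K(IK))K))(K(II(SI)(K(IK))K)(SK(SI)(KI(IK))(II(SI)(K(IK))K)))
  step 9: K(IK)K(K(II(SI)(K(IK))K)(SK(SI)(KI(IK))(II(SI)(K(IK))K)))
  step 10: IK(K(II(SI)(K(IK))K)(SK(SI)(KI(IK))(II(SI)(K(IK))K)))
  step 11: K(K(II(SI)(K(IK))K)(SK(SI)(KI(IK))(II(SI)(K(IK))K)))
  step 12: K(II(SI)(K(IK))K)
  step 13: K(I(SI)(K(IK))K)
  step 14: K(SI(K(IK))K)
  step 15: K(IK(K(IK)K))
  step 16: K(K(K(IK)K))
  step 17: K(K(IK))
  step 18: K(KK)

Term B:
  start: K(KK)

Answer: SAME — A ⇓ K(KK), B ⇓ K(KK)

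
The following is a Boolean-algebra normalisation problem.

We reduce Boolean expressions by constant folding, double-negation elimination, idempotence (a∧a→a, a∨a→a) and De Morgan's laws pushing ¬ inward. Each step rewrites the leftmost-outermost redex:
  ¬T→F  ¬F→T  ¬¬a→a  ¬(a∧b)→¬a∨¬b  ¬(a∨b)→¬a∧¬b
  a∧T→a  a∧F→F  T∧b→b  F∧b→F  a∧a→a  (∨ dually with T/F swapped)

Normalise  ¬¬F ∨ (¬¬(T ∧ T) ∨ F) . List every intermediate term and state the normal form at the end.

  start: ¬¬F ∨ (¬¬(T ∧ T) ∨ F)
  step 1: F ∨ (¬¬(T ∧ T) ∨ F)
  step 2: ¬¬(T ∧ T) ∨ F
  step 3: ¬¬(T ∧ T)
  step 4: T ∧ T
  step 5: T

Answer: normal form = T  (in 5 steps)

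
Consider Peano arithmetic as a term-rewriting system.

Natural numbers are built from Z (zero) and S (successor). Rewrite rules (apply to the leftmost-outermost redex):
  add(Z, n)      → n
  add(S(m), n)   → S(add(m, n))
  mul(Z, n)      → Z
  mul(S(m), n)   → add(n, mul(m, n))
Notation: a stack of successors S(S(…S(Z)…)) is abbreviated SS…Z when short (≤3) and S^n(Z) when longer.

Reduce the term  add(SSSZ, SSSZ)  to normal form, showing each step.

Answer: normal form = S^6(Z)  (in 4 steps)

Reduction:
  start: add(SSSZ, SSSZ)
  →1  S(add(SSZ, SSSZ))
  →2  S(S(add(SZ, SSSZ)))
  →3  S(S(S(add(Z, SSSZ))))
  →4  S^6(Z)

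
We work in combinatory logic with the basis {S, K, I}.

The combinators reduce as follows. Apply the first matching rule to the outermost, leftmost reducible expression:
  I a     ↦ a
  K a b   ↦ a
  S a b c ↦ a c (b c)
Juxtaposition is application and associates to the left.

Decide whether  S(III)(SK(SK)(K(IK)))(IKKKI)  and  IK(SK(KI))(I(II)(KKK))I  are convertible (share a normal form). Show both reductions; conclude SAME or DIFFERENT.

Answer: SAME — A ⇓ I, B ⇓ I

Reduction:
Term A:
  start: S(III)(SK(SK)(K(IK)))(IKKKI)
  step 1: III(IKKKI)(SK(SK)(K(IK))(IKKKI))
  step 2: II(IKKKI)(SK(SK)(K(IK))(IKKKI))
  step 3: I(IKKKI)(SK(SK)(K(IK))(IKKKI))
  step 4: IKKKI(SK(SK)(K(IK))(IKKKI))
  step 5: KKKI(SK(SK)(K(IK))(IKKKI))
  step 6: KI(SK(SK)(K(IK))(IKKKI))
  step 7: I

Term B:
  start: IK(SK(KI))(I(II)(KKK))I
  step 1: K(SK(KI))(I(II)(KKK))I
  step 2: SK(KI)I
  step 3: KI(KII)
  step 4: I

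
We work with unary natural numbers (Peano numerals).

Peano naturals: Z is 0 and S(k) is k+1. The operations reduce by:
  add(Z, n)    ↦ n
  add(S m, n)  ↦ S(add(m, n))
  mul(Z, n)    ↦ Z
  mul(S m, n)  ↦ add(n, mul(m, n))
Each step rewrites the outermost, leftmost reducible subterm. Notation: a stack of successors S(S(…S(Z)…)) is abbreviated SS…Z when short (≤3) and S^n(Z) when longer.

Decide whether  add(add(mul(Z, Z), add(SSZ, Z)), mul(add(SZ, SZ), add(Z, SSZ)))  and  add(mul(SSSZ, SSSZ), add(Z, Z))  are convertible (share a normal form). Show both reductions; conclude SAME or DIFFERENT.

Answer: DIFFERENT — A ⇓ S^6(Z), B ⇓ S^9(Z)

Reduction:
Term A:
  start: add(add(mul(Z, Z), add(SSZ, Z)), mul(add(SZ, SZ), add(Z, SSZ)))
  [1] add(add(Z, add(SSZ, Z)), mul(add(SZ, SZ), add(Z, SSZ)))
  [2] add(add(SSZ, Z), mul(add(SZ, SZ), add(Z, SSZ)))
  [3] add(S(add(SZ, Z)), mul(add(SZ, SZ), add(Z, SSZ)))
  [4] S(add(add(SZ, Z), mul(add(SZ, SZ), add(Z, SSZ))))
  [5] S(add(S(add(Z, Z)), mul(add(SZ, SZ), add(Z, SSZ))))
  [6] S(S(add(add(Z, Z), mul(add(SZ, SZ), add(Z, SSZ)))))
  [7] S(S(add(Z, mul(add(SZ, SZ), add(Z, SSZ)))))
  [8] S(S(mul(add(SZ, SZ), add(Z, SSZ))))
  [9] S(S(mul(S(add(Z, SZ)), add(Z, SSZ))))
  [10] S(S(add(add(Z, SSZ), mul(add(Z, SZ), add(Z, SSZ)))))
  [11] S(S(add(SSZ, mul(add(Z, SZ), add(Z, SSZ)))))
  [12] S(S(S(add(SZ, mul(add(Z, SZ), add(Z, SSZ))))))
  [13] S(S(S(S(add(Z, mul(add(Z, SZ), add(Z, SSZ)))))))
  [14] S(S(S(S(mul(add(Z, SZ), add(Z, SSZ))))))
  [15] S(S(S(S(mul(SZ, add(Z, SSZ))))))
  [16] S(S(S(S(add(add(Z, SSZ), mul(Z, add(Z, SSZ)))))))
  [17] S(S(S(S(add(SSZ, mul(Z, add(Z, SSZ)))))))
  [18] S(S(S(S(S(add(SZ, mul(Z, add(Z, SSZ))))))))
  [19] S(S(S(S(S(S(add(Z, mul(Z, add(Z, SSZ)))))))))
  [20] S(S(S(S(S(S(mul(Z, add(Z, SSZ))))))))
  [21] S^6(Z)

Term B:
  start: add(mul(SSSZ, SSSZ), add(Z, Z))
  [1] add(add(SSSZ, mul(SSZ, SSSZ)), add(Z, Z))
  [2] add(S(add(SSZ, mul(SSZ, SSSZ))), add(Z, Z))
  [3] S(add(add(SSZ, mul(SSZ, SSSZ)), add(Z, Z)))
  [4] S(add(S(add(SZ, mul(SSZ, SSSZ))), add(Z, Z)))
  [5] S(S(add(add(SZ, mul(SSZ, SSSZ)), add(Z, Z))))
  [6] S(S(add(S(add(Z, mul(SSZ, SSSZ))), add(Z, Z))))
  [7] S(S(S(add(add(Z, mul(SSZ, SSSZ)), add(Z, Z)))))
  [8] S(S(S(add(mul(SSZ, SSSZ), add(Z, Z)))))
  [9] S(S(S(add(add(SSSZ, mul(SZ, SSSZ)), add(Z, Z)))))
  [10] S(S(S(add(S(add(SSZ, mul(SZ, SSSZ))), add(Z, Z)))))
  [11] S(S(S(S(add(add(SSZ, mul(SZ, SSSZ)), add(Z, Z))))))
  [12] S(S(S(S(add(S(add(SZ, mul(SZ, SSSZ))), add(Z, Z))))))
  [13] S(S(S(S(S(add(add(SZ, mul(SZ, SSSZ)), add(Z, Z)))))))
  [14] S(S(S(S(S(add(S(add(Z, mul(SZ, SSSZ))), add(Z, Z)))))))
  [15] S(S(S(S(S(S(add(add(Z, mul(SZ, SSSZ)), add(Z, Z))))))))
  [16] S(S(S(S(S(S(add(mul(SZ, SSSZ), add(Z, Z))))))))
  [17] S(S(S(S(S(S(add(add(SSSZ, mul(Z, SSSZ)), add(Z, Z))))))))
  [18] S(S(S(S(S(S(add(S(add(SSZ, mul(Z, SSSZ))), add(Z, Z))))))))
  [19] S(S(S(S(S(S(S(add(add(SSZ, mul(Z, SSSZ)), add(Z, Z)))))))))
  [20] S(S(S(S(S(S(S(add(S(add(SZ, mul(Z, SSSZ))), add(Z, Z)))))))))
  [21] S(S(S(S(S(S(S(S(add(add(SZ, mul(Z, SSSZ)), add(Z, Z))))))))))
  [22] S(S(S(S(S(S(S(S(add(S(add(Z, mul(Z, SSSZ))), add(Z, Z))))))))))
  [23] S(S(S(S(S(S(S(S(S(add(add(Z, mul(Z, SSSZ)), add(Z, Z)))))))))))
  [24] S(S(S(S(S(S(S(S(S(add(mul(Z, SSSZ), add(Z, Z)))))))))))
  [25] S(S(S(S(S(S(S(S(S(add(Z, add(Z, Z)))))))))))
  [26] S(S(S(S(S(S(S(S(S(add(Z, Z))))))))))
  [27] S^9(Z)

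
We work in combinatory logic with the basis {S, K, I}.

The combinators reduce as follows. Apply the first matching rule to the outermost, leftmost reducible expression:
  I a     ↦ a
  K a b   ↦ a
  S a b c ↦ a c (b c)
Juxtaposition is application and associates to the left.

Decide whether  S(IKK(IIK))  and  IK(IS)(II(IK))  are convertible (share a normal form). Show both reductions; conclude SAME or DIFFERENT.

Term A:
  start: S(IKK(IIK))
  [1] S(KK(IIK))
  [2] SK

Term B:
  start: IK(IS)(II(IK))
  [1] K(IS)(II(IK))
  [2] IS
  [3] S

Answer: DIFFERENT — A ⇓ SK, B ⇓ S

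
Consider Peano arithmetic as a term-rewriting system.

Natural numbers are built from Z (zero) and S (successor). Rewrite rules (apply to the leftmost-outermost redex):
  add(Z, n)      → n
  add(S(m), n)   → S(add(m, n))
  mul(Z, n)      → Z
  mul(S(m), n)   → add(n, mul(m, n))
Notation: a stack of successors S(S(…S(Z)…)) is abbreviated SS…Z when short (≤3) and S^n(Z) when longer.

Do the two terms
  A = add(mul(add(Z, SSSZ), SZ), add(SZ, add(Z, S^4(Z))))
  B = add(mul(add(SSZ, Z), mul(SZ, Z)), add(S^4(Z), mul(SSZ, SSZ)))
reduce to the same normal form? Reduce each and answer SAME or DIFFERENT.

Term A:
  start: add(mul(add(Z, SSSZ), SZ), add(SZ, add(Z, S^4(Z))))
  →1  add(mul(SSSZ, SZ), add(SZ, add(Z, S^4(Z))))
  →2  add(add(SZ, mul(SSZ, SZ)), add(SZ, add(Z, S^4(Z))))
  →3  add(S(add(Z, mul(SSZ, SZ))), add(SZ, add(Z, S^4(Z))))
  →4  S(add(add(Z, mul(SSZ, SZ)), add(SZ, add(Z, S^4(Z)))))
  →5  S(add(mul(SSZ, SZ), add(SZ, add(Z, S^4(Z)))))
  →6  S(add(add(SZ, mul(SZ, SZ)), add(SZ, add(Z, S^4(Z)))))
  →7  S(add(S(add(Z, mul(SZ, SZ))), add(SZ, add(Z, S^4(Z)))))
  →8  S(S(add(add(Z, mul(SZ, SZ)), add(SZ, add(Z, S^4(Z))))))
  →9  S(S(add(mul(SZ, SZ), add(SZ, add(Z, S^4(Z))))))
  →10  S(S(add(add(SZ, mul(Z, SZ)), add(SZ, add(Z, S^4(Z))))))
  →11  S(S(add(S(add(Z, mul(Z, SZ))), add(SZ, add(Z, S^4(Z))))))
  →12  S(S(S(add(add(Z, mul(Z, SZ)), add(SZ, add(Z, S^4(Z)))))))
  →13  S(S(S(add(mul(Z, SZ), add(SZ, add(Z, S^4(Z)))))))
  →14  S(S(S(add(Z, add(SZ, add(Z, S^4(Z)))))))
  →15  S(S(S(add(SZ, add(Z, S^4(Z))))))
  →16  S(S(S(S(add(Z, add(Z, S^4(Z)))))))
  →17  S(S(S(S(add(Z, S^4(Z))))))
  →18  S^8(Z)

Term B:
  start: add(mul(add(SSZ, Z), mul(SZ, Z)), add(S^4(Z), mul(SSZ, SSZ)))
  →1  add(mul(S(add(SZ, Z)), mul(SZ, Z)), add(S^4(Z), mul(SSZ, SSZ)))
  →2  add(add(mul(SZ, Z), mul(add(SZ, Z), mul(SZ, Z))), add(S^4(Z), mul(SSZ, SSZ)))
  →3  add(add(add(Z, mul(Z, Z)), mul(add(SZ, Z), mul(SZ, Z))), add(S^4(Z), mul(SSZ, SSZ)))
  →4  add(add(mul(Z, Z), mul(add(SZ, Z), mul(SZ, Z))), add(S^4(Z), mul(SSZ, SSZ)))
  →5  add(add(Z, mul(add(SZ, Z), mul(SZ, Z))), add(S^4(Z), mul(SSZ, SSZ)))
  →6  add(mul(add(SZ, Z), mul(SZ, Z)), add(S^4(Z), mul(SSZ, SSZ)))
  →7  add(mul(S(add(Z, Z)), mul(SZ, Z)), add(S^4(Z), mul(SSZ, SSZ)))
  →8  add(add(mul(SZ, Z), mul(add(Z, Z), mul(SZ, Z))), add(S^4(Z), mul(SSZ, SSZ)))
  →9  add(add(add(Z, mul(Z, Z)), mul(add(Z, Z), mul(SZ, Z))), add(S^4(Z), mul(SSZ, SSZ)))
  →10  add(add(mul(Z, Z), mul(add(Z, Z), mul(SZ, Z))), add(S^4(Z), mul(SSZ, SSZ)))
  →11  add(add(Z, mul(add(Z, Z), mul(SZ, Z))), add(S^4(Z), mul(SSZ, SSZ)))
  →12  add(mul(add(Z, Z), mul(SZ, Z)), add(S^4(Z), mul(SSZ, SSZ)))
  →13  add(mul(Z, mul(SZ, Z)), add(S^4(Z), mul(SSZ, SSZ)))
  →14  add(Z, add(S^4(Z), mul(SSZ, SSZ)))
  →15  add(S^4(Z), mul(SSZ, SSZ))
  →16  S(add(SSSZ, mul(SSZ, SSZ)))
  →17  S(S(add(SSZ, mul(SSZ, SSZ))))
  →18  S(S(S(add(SZ, mul(SSZ, SSZ)))))
  →19  S(S(S(S(add(Z, mul(SSZ, SSZ))))))
  →20  S(S(S(S(mul(SSZ, SSZ)))))
  →21  S(S(S(S(add(SSZ, mul(SZ, SSZ))))))
  →22  S(S(S(S(S(add(SZ, mul(SZ, SSZ)))))))
  →23  S(S(S(S(S(S(add(Z, mul(SZ, SSZ))))))))
  →24  S(S(S(S(S(S(mul(SZ, SSZ)))))))
  →25  S(S(S(S(S(S(add(SSZ, mul(Z, SSZ))))))))
  →26  S(S(S(S(S(S(S(add(SZ, mul(Z, SSZ)))))))))
  →27  S(S(S(S(S(S(S(S(add(Z, mul(Z, SSZ))))))))))
  →28  S(S(S(S(S(S(S(S(mul(Z, SSZ)))))))))
  →29  S^8(Z)

Answer: SAME — A ⇓ S^8(Z), B ⇓ S^8(Z)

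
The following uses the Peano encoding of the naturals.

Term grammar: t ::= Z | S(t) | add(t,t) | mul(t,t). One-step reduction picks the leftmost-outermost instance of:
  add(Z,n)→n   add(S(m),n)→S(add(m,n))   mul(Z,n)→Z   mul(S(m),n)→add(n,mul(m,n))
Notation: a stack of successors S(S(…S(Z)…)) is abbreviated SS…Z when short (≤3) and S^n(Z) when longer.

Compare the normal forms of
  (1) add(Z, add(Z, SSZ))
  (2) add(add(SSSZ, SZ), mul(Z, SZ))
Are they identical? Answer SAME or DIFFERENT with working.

Term A:
  start: add(Z, add(Z, SSZ))
  →1  add(Z, SSZ)
  →2  SSZ

Term B:
  start: add(add(SSSZ, SZ), mul(Z, SZ))
  →1  add(S(add(SSZ, SZ)), mul(Z, SZ))
  →2  S(add(add(SSZ, SZ), mul(Z, SZ)))
  →3  S(add(S(add(SZ, SZ)), mul(Z, SZ)))
  →4  S(S(add(add(SZ, SZ), mul(Z, SZ))))
  →5  S(S(add(S(add(Z, SZ)), mul(Z, SZ))))
  →6  S(S(S(add(add(Z, SZ), mul(Z, SZ)))))
  →7  S(S(S(add(SZ, mul(Z, SZ)))))
  →8  S(S(S(S(add(Z, mul(Z, SZ))))))
  →9  S(S(S(S(mul(Z, SZ)))))
  →10  S^4(Z)

Answer: DIFFERENT — A ⇓ SSZ, B ⇓ S^4(Z)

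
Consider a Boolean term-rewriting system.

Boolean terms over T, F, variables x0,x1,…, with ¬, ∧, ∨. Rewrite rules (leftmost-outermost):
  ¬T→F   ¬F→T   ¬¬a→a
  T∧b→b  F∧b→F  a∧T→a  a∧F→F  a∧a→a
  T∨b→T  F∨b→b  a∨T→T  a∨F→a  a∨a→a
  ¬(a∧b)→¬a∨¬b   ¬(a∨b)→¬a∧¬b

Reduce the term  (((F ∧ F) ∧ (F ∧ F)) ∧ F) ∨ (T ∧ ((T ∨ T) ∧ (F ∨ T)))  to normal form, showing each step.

Answer: normal form = T  (in 6 steps)

Reduction:
  start: (((F ∧ F) ∧ (F ∧ F)) ∧ F) ∨ (T ∧ ((T ∨ T) ∧ (F ∨ T)))
  step 1: F ∨ (T ∧ ((T ∨ T) ∧ (F ∨ T)))
  step 2: T ∧ ((T ∨ T) ∧ (F ∨ T))
  step 3: (T ∨ T) ∧ (F ∨ T)
  step 4: T ∧ (F ∨ T)
  step 5: F ∨ T
  step 6: T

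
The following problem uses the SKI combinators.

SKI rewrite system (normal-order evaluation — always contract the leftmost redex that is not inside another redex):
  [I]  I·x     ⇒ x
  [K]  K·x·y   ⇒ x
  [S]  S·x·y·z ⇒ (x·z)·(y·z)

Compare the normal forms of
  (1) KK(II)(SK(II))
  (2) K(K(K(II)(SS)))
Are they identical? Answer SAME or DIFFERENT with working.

Answer: DIFFERENT — A ⇓ K(SKI), B ⇓ K(KI)

Reduction:
Term A:
  start: KK(II)(SK(II))
  [1] K(SK(II))
  [2] K(SKI)

Term B:
  start: K(K(K(II)(SS)))
  [1] K(K(II))
  [2] K(KI)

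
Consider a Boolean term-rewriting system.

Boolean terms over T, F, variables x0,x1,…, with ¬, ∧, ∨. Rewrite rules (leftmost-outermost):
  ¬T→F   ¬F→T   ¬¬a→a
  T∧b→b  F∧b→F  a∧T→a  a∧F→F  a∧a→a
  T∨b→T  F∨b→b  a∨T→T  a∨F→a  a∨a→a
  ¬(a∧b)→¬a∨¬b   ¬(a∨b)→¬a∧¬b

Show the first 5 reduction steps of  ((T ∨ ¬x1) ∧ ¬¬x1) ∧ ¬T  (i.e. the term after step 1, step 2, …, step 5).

Answer: after 5 steps: F

Working:
  start: ((T ∨ ¬x1) ∧ ¬¬x1) ∧ ¬T
  [1] (T ∧ ¬¬x1) ∧ ¬T
  [2] ¬¬x1 ∧ ¬T
  [3] x1 ∧ ¬T
  [4] x1 ∧ F
  [5] F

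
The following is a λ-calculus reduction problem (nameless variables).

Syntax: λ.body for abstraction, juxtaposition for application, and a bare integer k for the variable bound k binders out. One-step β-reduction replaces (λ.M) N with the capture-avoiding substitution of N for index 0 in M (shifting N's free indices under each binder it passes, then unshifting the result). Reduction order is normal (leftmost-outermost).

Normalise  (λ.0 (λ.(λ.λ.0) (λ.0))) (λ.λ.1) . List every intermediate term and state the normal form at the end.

  start: (λ.0 (λ.(λ.λ.0) (λ.0))) (λ.λ.1)
  →1  (λ.λ.1) (λ.(λ.λ.0) (λ.0))
  →2  λ.λ.(λ.λ.0) (λ.0)
  →3  λ.λ.λ.0

Answer: normal form = λ.λ.λ.0  (in 3 steps)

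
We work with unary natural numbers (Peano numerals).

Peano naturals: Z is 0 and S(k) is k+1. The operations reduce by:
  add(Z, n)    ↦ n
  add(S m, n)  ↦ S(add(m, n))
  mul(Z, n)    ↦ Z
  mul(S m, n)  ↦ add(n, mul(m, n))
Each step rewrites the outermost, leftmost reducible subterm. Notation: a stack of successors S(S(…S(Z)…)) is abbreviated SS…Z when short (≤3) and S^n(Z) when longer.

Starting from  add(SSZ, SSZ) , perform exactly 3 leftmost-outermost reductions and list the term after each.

Answer: after 3 steps: S^4(Z)

Working:
  start: add(SSZ, SSZ)
  step 1: S(add(SZ, SSZ))
  step 2: S(S(add(Z, SSZ)))
  step 3: S^4(Z)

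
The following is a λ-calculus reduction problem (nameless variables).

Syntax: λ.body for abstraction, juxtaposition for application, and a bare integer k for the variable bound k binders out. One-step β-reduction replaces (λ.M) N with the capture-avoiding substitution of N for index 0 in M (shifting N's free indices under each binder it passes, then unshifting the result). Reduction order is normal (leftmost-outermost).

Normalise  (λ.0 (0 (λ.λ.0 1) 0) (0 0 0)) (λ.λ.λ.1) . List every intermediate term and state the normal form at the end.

Answer: normal form = λ.λ.λ.λ.λ.1  (in 5 steps)

Reduction:
  start: (λ.0 (0 (λ.λ.0 1) 0) (0 0 0)) (λ.λ.λ.1)
  step 1: (λ.λ.λ.1) ((λ.λ.λ.1) (λ.λ.0 1) (λ.λ.λ.1)) ((λ.λ.λ.1) (λ.λ.λ.1) (λ.λ.λ.1))
  step 2: (λ.λ.1) ((λ.λ.λ.1) (λ.λ.λ.1) (λ.λ.λ.1))
  step 3: λ.(λ.λ.λ.1) (λ.λ.λ.1) (λ.λ.λ.1)
  step 4: λ.(λ.λ.1) (λ.λ.λ.1)
  step 5: λ.λ.λ.λ.λ.1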